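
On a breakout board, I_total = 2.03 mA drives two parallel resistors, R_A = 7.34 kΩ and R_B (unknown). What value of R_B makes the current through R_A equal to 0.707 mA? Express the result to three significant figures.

R_B ≈ 3.92 kΩ

Two-branch current divider: I_A = I_total · R_B/(R_A + R_B).
With f = 0.3483, R_B = R_A · f/(1−f) = 7.34 × 0.5344 = 3.922 kΩ.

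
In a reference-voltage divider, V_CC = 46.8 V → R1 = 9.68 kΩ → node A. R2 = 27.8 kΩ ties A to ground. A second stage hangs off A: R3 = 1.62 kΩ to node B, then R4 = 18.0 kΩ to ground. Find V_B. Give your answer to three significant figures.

The second stage (R3 + R4 = 19.62 kΩ) loads node A in parallel with R2.
R2 ‖ (R3+R4) = 11.50 kΩ.
V_A = 46.8 × 11.50/(9.68 + 11.50) = 25.41 V.
Stage 2 is unloaded, so V_B = V_A · R4/(R3+R4) = 25.41 × 18.0/19.62 = 23.31 V.

V_B ≈ 23.3 V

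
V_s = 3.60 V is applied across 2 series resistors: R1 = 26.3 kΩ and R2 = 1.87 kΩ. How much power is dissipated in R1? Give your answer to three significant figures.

The common current is I = 3.60/28.17 = 0.1278 mA.
V(R1) = I·R = 3.361 V; P = V·I = 3.361 × 0.1278 = 0.4295 mW.

P ≈ 0.430 mW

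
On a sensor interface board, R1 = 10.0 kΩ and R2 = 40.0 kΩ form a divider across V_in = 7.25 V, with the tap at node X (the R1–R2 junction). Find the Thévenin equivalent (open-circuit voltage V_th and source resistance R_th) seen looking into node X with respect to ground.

With X open, the divider is unloaded: V_th = 7.25 × 40.0/50.00 = 5.800 V.
Looking into X with the source shorted: R_th = R1·R2/(R1+R2) = 10.00 × 40.0/50.00 = 8.000 kΩ.

V_th ≈ 5.80 V, R_th ≈ 8.00 kΩ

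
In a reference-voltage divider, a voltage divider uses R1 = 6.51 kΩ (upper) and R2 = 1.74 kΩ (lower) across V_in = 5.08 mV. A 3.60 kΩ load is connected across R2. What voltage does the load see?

V_out ≈ 0.776 mV

R2 ‖ R_L = (1.74 × 3.60)/(1.74 + 3.60) = 1.173 kΩ.
Now apply the divider: V_out = 5.08 × 0.1527 = 0.7756 mV.
(Unloaded it would be 1.07 mV; the load pulls it down.)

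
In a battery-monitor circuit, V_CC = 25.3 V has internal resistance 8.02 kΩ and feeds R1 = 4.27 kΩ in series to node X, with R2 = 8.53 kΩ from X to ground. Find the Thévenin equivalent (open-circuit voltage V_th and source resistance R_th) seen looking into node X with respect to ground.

V_th ≈ 10.4 V, R_th ≈ 5.04 kΩ

R1' = 8.02 + 4.27 = 12.29 kΩ (source resistance + R1).
Open-circuit (no load on X): V_th = V_CC · R2/(R1' + R2) = 25.3 × 8.53/(12.29 + 8.53) = 10.37 V.
Zeroing V_CC shorts the top of R1' to ground, so R_th = R1' ‖ R2 = 5.035 kΩ.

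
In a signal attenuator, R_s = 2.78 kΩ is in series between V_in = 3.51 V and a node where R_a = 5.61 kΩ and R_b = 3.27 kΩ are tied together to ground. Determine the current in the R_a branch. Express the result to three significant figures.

I ≈ 0.267 mA

Combine the parallel branches: R_p = (1/5.61 + 1/3.27)⁻¹ = 2.066 kΩ.
Node voltage V_A = V_in · R_p/(R_s + R_p) = 3.51 × 0.4263 = 1.496 V.
I(R_a) = V_A / R_a = 1.496/5.61 = 0.2667 mA.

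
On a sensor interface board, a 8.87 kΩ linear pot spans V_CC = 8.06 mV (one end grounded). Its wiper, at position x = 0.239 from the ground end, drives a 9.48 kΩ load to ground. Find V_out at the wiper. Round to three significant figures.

Split the track: R_lower = x·R_p = 2.120 kΩ, R_upper = (1−x)·R_p = 6.750 kΩ.
Lower segment in parallel with the load: 2.120 ‖ 9.48 = 1.733 kΩ.
Loaded-divider output: V_out = 8.06 × 0.2042 = 1.646 mV.

V_out ≈ 1.65 mV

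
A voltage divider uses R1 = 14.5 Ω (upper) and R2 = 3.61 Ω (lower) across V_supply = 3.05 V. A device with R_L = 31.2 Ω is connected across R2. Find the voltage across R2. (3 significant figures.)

First combine the lower leg with the load: R2 ‖ R_L = 3.236 Ω.
Then V_out = V_supply · R2'/(R1 + R2') = 3.05 × 3.236/17.74 = 0.5564 V.

V_out ≈ 0.556 V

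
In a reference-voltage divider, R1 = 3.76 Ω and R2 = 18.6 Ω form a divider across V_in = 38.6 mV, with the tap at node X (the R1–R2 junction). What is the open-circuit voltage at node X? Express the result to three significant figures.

V_th ≈ 32.1 mV

V_th is the unloaded tap voltage: V_in · R2/(R1+R2) = 38.6 × 0.8318 = 32.11 mV.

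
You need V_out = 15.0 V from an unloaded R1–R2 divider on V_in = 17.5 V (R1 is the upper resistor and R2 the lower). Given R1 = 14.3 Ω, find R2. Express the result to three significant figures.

R2 ≈ 85.8 Ω

The divider ratio is R2/(R1+R2) = 15.0/17.5 = 0.8571.
R2 = R1 · 0.8571/(1 − 0.8571) = 85.80 Ω.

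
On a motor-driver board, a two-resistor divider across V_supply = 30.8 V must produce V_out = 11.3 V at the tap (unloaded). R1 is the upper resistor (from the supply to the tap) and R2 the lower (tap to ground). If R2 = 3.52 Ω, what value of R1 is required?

R1 ≈ 6.07 Ω

The divider ratio is R2/(R1+R2) = 11.3/30.8 = 0.3669.
So R1 = R2 · (V_supply/V_out − 1) = 3.52 × (30.8/11.3 − 1) = 3.52 × 1.726 = 6.074 Ω.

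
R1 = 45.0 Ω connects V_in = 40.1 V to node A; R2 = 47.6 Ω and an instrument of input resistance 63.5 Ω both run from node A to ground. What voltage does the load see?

V_out ≈ 15.1 V

R2 ‖ R_L = (47.6 × 63.5)/(47.6 + 63.5) = 27.21 Ω.
Then V_out = V_in · R2'/(R1 + R2') = 40.1 × 27.21/72.21 = 15.11 V.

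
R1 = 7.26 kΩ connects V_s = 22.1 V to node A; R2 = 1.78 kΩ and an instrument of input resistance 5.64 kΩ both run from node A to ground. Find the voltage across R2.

R2 ‖ R_L = (1.78 × 5.64)/(1.78 + 5.64) = 1.353 kΩ.
Then V_out = V_s · R2'/(R1 + R2') = 22.1 × 1.353/8.613 = 3.472 V.
(Unloaded it would be 4.35 V; the load pulls it down.)

V_out ≈ 3.47 V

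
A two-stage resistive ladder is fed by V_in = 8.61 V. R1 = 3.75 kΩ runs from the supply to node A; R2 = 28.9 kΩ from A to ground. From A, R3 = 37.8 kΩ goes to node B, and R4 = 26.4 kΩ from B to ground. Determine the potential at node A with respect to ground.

V_A ≈ 7.25 V

The second stage (R3 + R4 = 64.20 kΩ) loads node A in parallel with R2.
R2 ‖ (R3+R4) = 19.93 kΩ.
V_A = 8.61 × 19.93/(3.75 + 19.93) = 7.246 V.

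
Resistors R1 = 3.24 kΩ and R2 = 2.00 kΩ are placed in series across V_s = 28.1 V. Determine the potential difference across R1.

V ≈ 17.4 V

ΣR = 3.24 + 2.00 = 5.240 kΩ.
By the voltage-divider rule, V = 28.1 × 3.240/5.240 = 17.37 V.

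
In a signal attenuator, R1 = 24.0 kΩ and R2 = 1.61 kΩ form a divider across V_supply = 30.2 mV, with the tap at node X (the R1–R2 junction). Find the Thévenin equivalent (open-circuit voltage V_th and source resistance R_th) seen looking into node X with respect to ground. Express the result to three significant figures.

V_th ≈ 1.90 mV, R_th ≈ 1.51 kΩ

With X open, the divider is unloaded: V_th = 30.2 × 1.61/25.61 = 1.899 mV.
Looking into X with the source shorted: R_th = R1·R2/(R1+R2) = 24.00 × 1.61/25.61 = 1.509 kΩ.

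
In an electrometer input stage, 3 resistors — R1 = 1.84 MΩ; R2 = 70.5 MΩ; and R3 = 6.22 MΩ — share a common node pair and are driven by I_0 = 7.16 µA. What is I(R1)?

I ≈ 5.42 µA

Total conductance ΣG = 1/1.84 + 1/70.5 + 1/6.22 = 0.7184 (units of 1/MΩ).
By the current-divider rule, I = I_0 · G_k/ΣG = 7.16 × 0.7565 = 5.416 µA.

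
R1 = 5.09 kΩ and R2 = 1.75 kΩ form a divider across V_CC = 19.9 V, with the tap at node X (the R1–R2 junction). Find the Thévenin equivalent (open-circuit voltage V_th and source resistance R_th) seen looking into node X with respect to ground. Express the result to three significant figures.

V_th is the unloaded tap voltage: V_CC · R2/(R1+R2) = 19.9 × 0.2558 = 5.091 V.
With V_CC suppressed (replaced by a short), R_th = R1 ‖ R2 = (5.090 × 1.75)/(5.090 + 1.75) = 1.302 kΩ.

V_th ≈ 5.09 V, R_th ≈ 1.30 kΩ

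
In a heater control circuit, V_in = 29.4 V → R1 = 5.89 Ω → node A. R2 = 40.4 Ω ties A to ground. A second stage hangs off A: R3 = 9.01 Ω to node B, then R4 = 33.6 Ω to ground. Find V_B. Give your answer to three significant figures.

Looking into the second stage from A: R3 + R4 = 42.61 Ω appears in parallel with R2.
R2 ‖ (R3+R4) = 20.74 Ω.
V_A = 29.4 × 20.74/(5.89 + 20.74) = 22.90 V.
V_B = V_A × 0.7885 = 18.06 V.

V_B ≈ 18.1 V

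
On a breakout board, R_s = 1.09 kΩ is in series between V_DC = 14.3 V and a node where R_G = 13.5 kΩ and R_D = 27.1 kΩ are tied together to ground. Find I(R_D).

Equivalent of the parallel group: R_p = 9.011 kΩ.
Node voltage V_A = V_DC · R_p/(R_s + R_p) = 14.3 × 0.8921 = 12.76 V.
Branch current I = V_A/R_D = 12.76/27.1 = 0.4707 mA.
(Check via current divider: I_total = 1.416 mA; share G_k/ΣG = 0.3325 → same result.)

I ≈ 0.471 mA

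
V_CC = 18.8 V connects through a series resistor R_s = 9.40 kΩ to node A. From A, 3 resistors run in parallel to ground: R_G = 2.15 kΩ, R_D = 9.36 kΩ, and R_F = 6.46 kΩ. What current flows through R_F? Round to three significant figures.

I ≈ 0.372 mA

Combine the parallel branches: R_p = (1/2.15 + 1/9.36 + 1/6.46)⁻¹ = 1.376 kΩ.
Node voltage V_A = V_CC · R_p/(R_s + R_p) = 18.8 × 0.1277 = 2.401 V.
I(R_F) = V_A / R_F = 2.401/6.46 = 0.3716 mA.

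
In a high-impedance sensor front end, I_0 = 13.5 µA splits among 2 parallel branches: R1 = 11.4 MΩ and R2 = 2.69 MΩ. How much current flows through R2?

I ≈ 10.9 µA

Two-branch current divider: I_k = I_0 · R_other/(R_1 + R_2).
I(R2) = 13.5 × 11.4/(11.4 + 2.69) = 13.5 × 0.8091 = 10.92 µA.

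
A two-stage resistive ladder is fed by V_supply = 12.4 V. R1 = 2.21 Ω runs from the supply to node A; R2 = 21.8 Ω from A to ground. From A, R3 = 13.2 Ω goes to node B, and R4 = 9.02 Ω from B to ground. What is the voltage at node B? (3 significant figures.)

V_B ≈ 4.19 V

Looking into the second stage from A: R3 + R4 = 22.22 Ω appears in parallel with R2.
Effective lower resistance at A: R2 ‖ 22.22 = 11.00 Ω.
So V_A = 12.4 × 0.8328 = 10.33 V.
V_B = V_A × 0.4059 = 4.192 V.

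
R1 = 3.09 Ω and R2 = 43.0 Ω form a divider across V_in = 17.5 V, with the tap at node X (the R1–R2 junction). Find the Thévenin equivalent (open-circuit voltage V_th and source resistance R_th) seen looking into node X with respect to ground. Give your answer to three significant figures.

V_th is the unloaded tap voltage: V_in · R2/(R1+R2) = 17.5 × 0.9330 = 16.33 V.
With V_in suppressed (replaced by a short), R_th = R1 ‖ R2 = (3.090 × 43.0)/(3.090 + 43.0) = 2.883 Ω.

V_th ≈ 16.3 V, R_th ≈ 2.88 Ω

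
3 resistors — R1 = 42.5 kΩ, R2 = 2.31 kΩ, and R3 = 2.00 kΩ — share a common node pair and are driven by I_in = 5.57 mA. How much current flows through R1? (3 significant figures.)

I ≈ 0.137 mA

ΣG = 1/42.5 + 1/2.31 + 1/2.00 = 0.9564.
Current divider: I(R1) = I_in · G_k/ΣG = 5.57 × (0.02353/0.9564) = 5.57 × 0.02460 = 0.1370 mA.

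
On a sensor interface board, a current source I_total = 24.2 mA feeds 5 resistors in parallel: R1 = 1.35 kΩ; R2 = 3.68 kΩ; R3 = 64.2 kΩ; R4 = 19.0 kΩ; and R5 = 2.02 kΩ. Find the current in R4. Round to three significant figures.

ΣG = 1/1.35 + 1/3.68 + 1/64.2 + 1/19.0 + 1/2.02 = 1.576.
Current divider: I(R4) = I_total · G_k/ΣG = 24.2 × (0.05263/1.576) = 24.2 × 0.03340 = 0.8083 mA.

I ≈ 0.808 mA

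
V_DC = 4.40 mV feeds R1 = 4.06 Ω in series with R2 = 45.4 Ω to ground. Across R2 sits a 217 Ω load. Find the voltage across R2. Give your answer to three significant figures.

The load sits in parallel with R2, giving an effective lower resistance R2' = R2·R_L/(R2+R_L) = 37.54 Ω.
Then V_out = V_DC · R2'/(R1 + R2') = 4.40 × 37.54/41.60 = 3.971 mV.

V_out ≈ 3.97 mV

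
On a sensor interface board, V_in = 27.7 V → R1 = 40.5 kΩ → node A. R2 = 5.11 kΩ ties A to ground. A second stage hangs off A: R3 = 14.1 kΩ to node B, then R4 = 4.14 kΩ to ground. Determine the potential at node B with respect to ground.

V_B ≈ 0.564 V

The second stage (R3 + R4 = 18.24 kΩ) loads node A in parallel with R2.
Effective lower resistance at A: R2 ‖ 18.24 = 3.992 kΩ.
V_A = 27.7 × 3.992/(40.5 + 3.992) = 2.485 V.
V_B = V_A × 0.2270 = 0.5641 V.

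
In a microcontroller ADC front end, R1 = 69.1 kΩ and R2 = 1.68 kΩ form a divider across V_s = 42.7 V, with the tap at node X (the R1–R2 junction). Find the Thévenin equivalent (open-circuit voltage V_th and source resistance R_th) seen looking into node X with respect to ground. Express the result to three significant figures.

V_th is the unloaded tap voltage: V_s · R2/(R1+R2) = 42.7 × 0.02374 = 1.014 V.
Zeroing V_s shorts the top of R1 to ground, so R_th = R1 ‖ R2 = 1.640 kΩ.

V_th ≈ 1.01 V, R_th ≈ 1.64 kΩ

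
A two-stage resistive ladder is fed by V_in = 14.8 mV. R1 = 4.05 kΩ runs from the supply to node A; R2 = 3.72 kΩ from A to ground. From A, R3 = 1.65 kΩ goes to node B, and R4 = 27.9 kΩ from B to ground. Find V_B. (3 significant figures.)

V_B ≈ 6.28 mV

The second stage (R3 + R4 = 29.55 kΩ) loads node A in parallel with R2.
Effective lower resistance at A: R2 ‖ 29.55 = 3.304 kΩ.
First divider: V_A = V_in · 3.304/(4.05 + 3.304) = 6.649 mV.
Stage 2 is unloaded, so V_B = V_A · R4/(R3+R4) = 6.649 × 27.9/29.55 = 6.278 mV.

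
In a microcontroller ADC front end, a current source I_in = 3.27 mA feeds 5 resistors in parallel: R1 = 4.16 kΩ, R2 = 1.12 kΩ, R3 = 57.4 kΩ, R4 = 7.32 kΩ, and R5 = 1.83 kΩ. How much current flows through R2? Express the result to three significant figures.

I ≈ 1.59 mA

Conductances: ΣG = 1/4.16 + 1/1.12 + 1/57.4 + 1/7.32 + 1/1.83 = 1.834 (1/kΩ).
R2 takes the fraction G_k/ΣG = 0.8929/1.834 = 0.4869, so I = 3.27 × 0.4869 = 1.592 mA.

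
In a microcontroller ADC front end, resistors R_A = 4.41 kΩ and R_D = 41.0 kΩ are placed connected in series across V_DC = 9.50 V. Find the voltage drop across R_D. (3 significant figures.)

ΣR = 4.41 + 41.0 = 45.41 kΩ.
By the voltage-divider rule, V = 9.50 × 41.00/45.41 = 8.577 V.

V ≈ 8.58 V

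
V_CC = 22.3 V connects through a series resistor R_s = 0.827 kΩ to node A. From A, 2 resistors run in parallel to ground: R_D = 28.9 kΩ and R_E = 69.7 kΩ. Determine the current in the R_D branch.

Parallel bank: R_p = 1/(1/28.9 + 1/69.7) = 20.43 kΩ.
V_A = 22.3 × 20.43/21.26 = 21.43 V.
Branch current I = V_A/R_D = 21.43/28.9 = 0.7416 mA.
(Check via current divider: I_total = 1.049 mA; share G_k/ΣG = 0.7069 → same result.)

I ≈ 0.742 mA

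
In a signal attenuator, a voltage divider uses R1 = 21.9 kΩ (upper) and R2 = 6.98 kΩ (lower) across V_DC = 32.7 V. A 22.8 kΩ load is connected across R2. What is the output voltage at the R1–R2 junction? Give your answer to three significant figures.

V_out ≈ 6.41 V

The load sits in parallel with R2, giving an effective lower resistance R2' = R2·R_L/(R2+R_L) = 5.344 kΩ.
Now apply the divider: V_out = 32.7 × 0.1962 = 6.414 V.
(Unloaded it would be 7.90 V; the load pulls it down.)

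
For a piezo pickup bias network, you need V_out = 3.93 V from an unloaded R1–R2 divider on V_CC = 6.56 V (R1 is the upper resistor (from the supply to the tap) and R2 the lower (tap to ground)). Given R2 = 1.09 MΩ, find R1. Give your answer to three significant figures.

R1 ≈ 0.729 MΩ

Required fraction k = V_out/V_CC = 0.5991.
R1 = R2·(1/k − 1) = 1.09 × 0.6692 = 0.7294 MΩ.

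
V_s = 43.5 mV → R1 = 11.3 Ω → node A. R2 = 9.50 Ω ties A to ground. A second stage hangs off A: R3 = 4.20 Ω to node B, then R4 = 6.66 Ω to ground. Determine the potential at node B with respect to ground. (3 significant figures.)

Looking into the second stage from A: R3 + R4 = 10.86 Ω appears in parallel with R2.
Effective lower resistance at A: R2 ‖ 10.86 = 5.067 Ω.
So V_A = 43.5 × 0.3096 = 13.47 mV.
Then the unloaded second divider: V_B = V_A × R4/(R3+R4) = 13.47 × 0.6133 = 8.259 mV.

V_B ≈ 8.26 mV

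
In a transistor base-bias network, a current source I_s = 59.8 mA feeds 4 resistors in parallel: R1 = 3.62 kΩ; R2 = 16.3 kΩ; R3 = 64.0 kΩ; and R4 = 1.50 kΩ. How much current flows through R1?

Total conductance ΣG = 1/3.62 + 1/16.3 + 1/64.0 + 1/1.50 = 1.020 (units of 1/kΩ).
Current divider: I(R1) = I_s · G_k/ΣG = 59.8 × (0.2762/1.020) = 59.8 × 0.2709 = 16.20 mA.

I ≈ 16.2 mA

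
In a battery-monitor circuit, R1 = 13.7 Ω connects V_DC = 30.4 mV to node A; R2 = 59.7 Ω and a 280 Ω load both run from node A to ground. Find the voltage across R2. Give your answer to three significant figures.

R2 ‖ R_L = (59.7 × 280)/(59.7 + 280) = 49.21 Ω.
Voltage divider with the loaded lower leg: V_out = 30.4 × 49.21/(13.7 + 49.21) = 30.4 × 0.7822 = 23.78 mV.
(Unloaded it would be 24.7 mV; the load pulls it down.)

V_out ≈ 23.8 mV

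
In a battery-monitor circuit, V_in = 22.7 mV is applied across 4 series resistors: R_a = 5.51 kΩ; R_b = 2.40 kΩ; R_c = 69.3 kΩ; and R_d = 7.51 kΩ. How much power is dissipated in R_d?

Series current I = V_in/ΣR = 22.7/84.72 = 0.2679 µA.
P(R_d) = I²·R_d = (0.2679)² × 7.51 = 0.5392 nW.

P ≈ 0.539 nW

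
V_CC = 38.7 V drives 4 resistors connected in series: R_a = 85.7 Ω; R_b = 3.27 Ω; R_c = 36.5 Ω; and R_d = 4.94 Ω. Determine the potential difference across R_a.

V ≈ 25.4 V

ΣR = 85.7 + 3.27 + 36.5 + 4.94 = 130.4 Ω.
Voltage divider: V = V_CC · (85.70 / 130.4) = 38.7 × 0.6572 = 25.43 V.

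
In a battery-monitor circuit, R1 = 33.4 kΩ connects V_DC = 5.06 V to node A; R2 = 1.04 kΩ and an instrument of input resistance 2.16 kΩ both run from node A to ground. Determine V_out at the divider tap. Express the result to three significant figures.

V_out ≈ 0.104 V

R2 ‖ R_L = (1.04 × 2.16)/(1.04 + 2.16) = 0.7020 kΩ.
Now apply the divider: V_out = 5.06 × 0.02059 = 0.1042 V.
(Unloaded it would be 0.153 V; the load pulls it down.)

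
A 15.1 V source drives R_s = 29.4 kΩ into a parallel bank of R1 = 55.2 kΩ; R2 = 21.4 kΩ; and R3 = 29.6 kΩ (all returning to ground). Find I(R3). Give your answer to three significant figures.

Equivalent of the parallel group: R_p = 10.14 kΩ.
Node voltage V_A = V_s · R_p/(R_s + R_p) = 15.1 × 0.2564 = 3.872 V.
I(R3) = V_A / R3 = 3.872/29.6 = 0.1308 mA.

I ≈ 0.131 mA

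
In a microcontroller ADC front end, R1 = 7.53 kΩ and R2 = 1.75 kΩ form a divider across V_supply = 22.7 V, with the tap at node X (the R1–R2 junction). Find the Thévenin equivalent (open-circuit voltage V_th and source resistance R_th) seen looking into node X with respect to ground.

V_th ≈ 4.28 V, R_th ≈ 1.42 kΩ

Open-circuit (no load on X): V_th = V_supply · R2/(R1 + R2) = 22.7 × 1.75/(7.530 + 1.75) = 4.281 V.
Looking into X with the source shorted: R_th = R1·R2/(R1+R2) = 7.530 × 1.75/9.280 = 1.420 kΩ.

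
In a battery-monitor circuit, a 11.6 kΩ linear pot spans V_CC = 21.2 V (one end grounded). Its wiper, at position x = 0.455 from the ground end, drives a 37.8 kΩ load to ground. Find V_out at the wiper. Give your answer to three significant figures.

V_out ≈ 8.96 V

Lower segment x·R_p = 5.278 kΩ; upper segment (1−x)·R_p = 6.322 kΩ.
(x·R_p) ‖ R_L = 4.631 kΩ.
Then V_out = V_CC · 4.631/(6.322 + 4.631) = 8.964 V.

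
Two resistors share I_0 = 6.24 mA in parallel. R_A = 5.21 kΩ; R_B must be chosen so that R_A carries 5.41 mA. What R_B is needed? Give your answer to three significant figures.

Two-branch current divider: I_A = I_0 · R_B/(R_A + R_B).
5.41/6.24 = R_B/(R_A + R_B) → R_B = R_A · (0.8670)/(1 − 0.8670) = 5.21 × 6.518 = 33.96 kΩ.

R_B ≈ 34.0 kΩ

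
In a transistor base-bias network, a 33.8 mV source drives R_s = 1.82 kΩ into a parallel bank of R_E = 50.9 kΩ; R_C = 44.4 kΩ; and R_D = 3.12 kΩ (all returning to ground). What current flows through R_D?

Equivalent of the parallel group: R_p = 2.757 kΩ.
Node voltage V_A = V_DC · R_p/(R_s + R_p) = 33.8 × 0.6024 = 20.36 mV.
I(R_D) = V_A / R_D = 20.36/3.12 = 6.526 µA.
(Equivalently: I_total = 7.384 µA, then current-divider fraction G_k/ΣG = 0.8837.)

I ≈ 6.53 µA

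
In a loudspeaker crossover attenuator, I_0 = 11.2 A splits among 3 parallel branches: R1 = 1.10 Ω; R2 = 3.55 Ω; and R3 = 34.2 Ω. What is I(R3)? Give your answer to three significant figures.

Conductances: ΣG = 1/1.10 + 1/3.55 + 1/34.2 = 1.220 (1/Ω).
R3 takes the fraction G_k/ΣG = 0.02924/1.220 = 0.02397, so I = 11.2 × 0.02397 = 0.2684 A.

I ≈ 0.268 A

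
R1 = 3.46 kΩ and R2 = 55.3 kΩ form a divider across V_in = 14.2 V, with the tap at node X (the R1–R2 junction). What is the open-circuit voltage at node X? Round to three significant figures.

V_th ≈ 13.4 V

With X open, the divider is unloaded: V_th = 14.2 × 55.3/58.76 = 13.36 V.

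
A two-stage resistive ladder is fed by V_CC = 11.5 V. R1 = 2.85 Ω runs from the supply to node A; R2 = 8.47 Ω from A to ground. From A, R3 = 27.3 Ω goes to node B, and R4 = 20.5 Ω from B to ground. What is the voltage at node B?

Node A sees R2 in parallel with the series input of stage 2, R3 + R4 = 47.80 Ω.
Effective lower resistance at A: R2 ‖ 47.80 = 7.195 Ω.
V_A = 11.5 × 7.195/(2.85 + 7.195) = 8.237 V.
Then the unloaded second divider: V_B = V_A × R4/(R3+R4) = 8.237 × 0.4289 = 3.533 V.

V_B ≈ 3.53 V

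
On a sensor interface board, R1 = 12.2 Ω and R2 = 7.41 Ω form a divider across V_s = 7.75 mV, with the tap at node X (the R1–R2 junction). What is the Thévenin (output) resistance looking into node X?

With V_s suppressed (replaced by a short), R_th = R1 ‖ R2 = (12.20 × 7.41)/(12.20 + 7.41) = 4.610 Ω.

R_th ≈ 4.61 Ω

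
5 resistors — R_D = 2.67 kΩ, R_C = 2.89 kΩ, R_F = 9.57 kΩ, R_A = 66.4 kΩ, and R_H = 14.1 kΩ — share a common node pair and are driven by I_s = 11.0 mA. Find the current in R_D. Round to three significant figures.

Total conductance ΣG = 1/2.67 + 1/2.89 + 1/9.57 + 1/66.4 + 1/14.1 = 0.9110 (units of 1/kΩ).
By the current-divider rule, I = I_s · G_k/ΣG = 11.0 × 0.4111 = 4.522 mA.

I ≈ 4.52 mA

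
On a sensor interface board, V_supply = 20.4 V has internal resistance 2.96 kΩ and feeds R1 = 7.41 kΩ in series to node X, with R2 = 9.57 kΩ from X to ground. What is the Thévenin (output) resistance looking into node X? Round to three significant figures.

R_th ≈ 4.98 kΩ

R1' = 2.96 + 7.41 = 10.37 kΩ (source resistance + R1).
Zeroing V_supply shorts the top of R1' to ground, so R_th = R1' ‖ R2 = 4.977 kΩ.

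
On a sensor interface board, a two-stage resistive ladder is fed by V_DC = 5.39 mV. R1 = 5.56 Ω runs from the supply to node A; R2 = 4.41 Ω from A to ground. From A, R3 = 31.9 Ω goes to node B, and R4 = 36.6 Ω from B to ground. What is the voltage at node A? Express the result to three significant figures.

V_A ≈ 2.30 mV

Looking into the second stage from A: R3 + R4 = 68.50 Ω appears in parallel with R2.
R2 ‖ (R3+R4) = 4.143 Ω.
First divider: V_A = V_DC · 4.143/(5.56 + 4.143) = 2.302 mV.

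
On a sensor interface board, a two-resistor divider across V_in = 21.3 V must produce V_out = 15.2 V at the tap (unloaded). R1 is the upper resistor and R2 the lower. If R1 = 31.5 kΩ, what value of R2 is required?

The divider ratio is R2/(R1+R2) = 15.2/21.3 = 0.7136.
So R2 = R1 · V_out/(V_in − V_out) = 31.5 × 15.2/(21.3 − 15.2) = 31.5 × 2.492 = 78.49 kΩ.

R2 ≈ 78.5 kΩ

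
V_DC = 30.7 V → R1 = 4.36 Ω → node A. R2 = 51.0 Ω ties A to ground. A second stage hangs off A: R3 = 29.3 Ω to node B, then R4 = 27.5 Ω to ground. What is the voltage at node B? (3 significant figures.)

Looking into the second stage from A: R3 + R4 = 56.80 Ω appears in parallel with R2.
Effective lower resistance at A: R2 ‖ 56.80 = 26.87 Ω.
First divider: V_A = V_DC · 26.87/(4.36 + 26.87) = 26.41 V.
V_B = V_A × 0.4842 = 12.79 V.

V_B ≈ 12.8 V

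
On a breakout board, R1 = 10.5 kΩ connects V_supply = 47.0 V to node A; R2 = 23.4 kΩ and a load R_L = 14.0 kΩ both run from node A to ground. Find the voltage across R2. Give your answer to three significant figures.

First combine the lower leg with the load: R2 ‖ R_L = 8.759 kΩ.
Then V_out = V_supply · R2'/(R1 + R2') = 47.0 × 8.759/19.26 = 21.38 V.

V_out ≈ 21.4 V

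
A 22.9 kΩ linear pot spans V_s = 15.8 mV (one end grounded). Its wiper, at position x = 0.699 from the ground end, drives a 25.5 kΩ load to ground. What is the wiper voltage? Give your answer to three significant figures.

Split the track: R_lower = x·R_p = 16.01 kΩ, R_upper = (1−x)·R_p = 6.893 kΩ.
(x·R_p) ‖ R_L = 9.834 kΩ.
V_out = 15.8 × 9.834/(6.893 + 9.834) = 9.289 mV.

V_out ≈ 9.29 mV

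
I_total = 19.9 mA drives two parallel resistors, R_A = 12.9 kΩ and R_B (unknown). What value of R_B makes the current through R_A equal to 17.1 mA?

In a two-way split, I_A/I_total = R_B/(R_A + R_B).
With f = 0.8593, R_B = R_A · f/(1−f) = 12.9 × 6.107 = 78.78 kΩ.

R_B ≈ 78.8 kΩ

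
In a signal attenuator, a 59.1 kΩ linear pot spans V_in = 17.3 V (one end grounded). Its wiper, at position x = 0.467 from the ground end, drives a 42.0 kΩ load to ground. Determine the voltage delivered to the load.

V_out ≈ 5.98 V

Lower segment x·R_p = 27.60 kΩ; upper segment (1−x)·R_p = 31.50 kΩ.
R_L loads the lower segment: effective lower R = 16.66 kΩ.
Loaded-divider output: V_out = 17.3 × 0.3459 = 5.983 V.
(Unloaded: V_out = x·V_in = 8.08 V.)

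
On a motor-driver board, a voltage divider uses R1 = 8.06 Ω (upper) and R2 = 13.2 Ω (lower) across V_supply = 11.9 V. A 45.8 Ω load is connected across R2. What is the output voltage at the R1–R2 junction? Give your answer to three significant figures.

V_out ≈ 6.66 V

First combine the lower leg with the load: R2 ‖ R_L = 10.25 Ω.
Voltage divider with the loaded lower leg: V_out = 11.9 × 10.25/(8.06 + 10.25) = 11.9 × 0.5597 = 6.661 V.
(Unloaded it would be 7.39 V; the load pulls it down.)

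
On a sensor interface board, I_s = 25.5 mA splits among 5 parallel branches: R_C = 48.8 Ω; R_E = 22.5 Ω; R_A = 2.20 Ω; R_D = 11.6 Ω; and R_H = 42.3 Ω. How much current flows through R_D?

I ≈ 3.49 mA

ΣG = 1/48.8 + 1/22.5 + 1/2.20 + 1/11.6 + 1/42.3 = 0.6293.
By the current-divider rule, I = I_s · G_k/ΣG = 25.5 × 0.1370 = 3.493 mA.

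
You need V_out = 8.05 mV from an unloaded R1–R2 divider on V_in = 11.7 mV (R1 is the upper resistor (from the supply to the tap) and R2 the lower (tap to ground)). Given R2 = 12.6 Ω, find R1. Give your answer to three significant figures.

R1 ≈ 5.71 Ω

V_out/V_in = R2/(R1+R2) = 0.6880.
So R1 = R2 · (V_in/V_out − 1) = 12.6 × (11.7/8.05 − 1) = 12.6 × 0.4534 = 5.713 Ω.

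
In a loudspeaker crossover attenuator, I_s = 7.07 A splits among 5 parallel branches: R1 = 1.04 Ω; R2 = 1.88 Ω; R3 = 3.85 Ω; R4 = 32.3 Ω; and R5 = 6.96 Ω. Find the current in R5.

ΣG = 1/1.04 + 1/1.88 + 1/3.85 + 1/32.3 + 1/6.96 = 1.928.
By the current-divider rule, I = I_s · G_k/ΣG = 7.07 × 0.07453 = 0.5269 A.

I ≈ 0.527 A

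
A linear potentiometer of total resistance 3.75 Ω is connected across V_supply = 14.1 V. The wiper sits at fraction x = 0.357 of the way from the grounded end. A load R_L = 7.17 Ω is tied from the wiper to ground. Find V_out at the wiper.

V_out ≈ 4.49 V

The pot divides into 2.411 Ω above the wiper and 1.339 Ω below.
R_L loads the lower segment: effective lower R = 1.128 Ω.
Loaded-divider output: V_out = 14.1 × 0.3187 = 4.494 V.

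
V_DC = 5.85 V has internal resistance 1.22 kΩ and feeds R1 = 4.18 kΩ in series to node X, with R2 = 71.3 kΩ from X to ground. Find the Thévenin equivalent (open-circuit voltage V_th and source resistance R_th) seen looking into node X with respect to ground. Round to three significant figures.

V_th ≈ 5.44 V, R_th ≈ 5.02 kΩ

R1' = 1.22 + 4.18 = 5.400 kΩ (source resistance + R1).
With X open, the divider is unloaded: V_th = 5.85 × 71.3/76.70 = 5.438 V.
Zeroing V_DC shorts the top of R1' to ground, so R_th = R1' ‖ R2 = 5.020 kΩ.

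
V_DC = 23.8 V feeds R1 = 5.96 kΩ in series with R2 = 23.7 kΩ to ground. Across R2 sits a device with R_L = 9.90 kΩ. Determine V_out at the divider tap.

V_out ≈ 12.8 V

First combine the lower leg with the load: R2 ‖ R_L = 6.983 kΩ.
Now apply the divider: V_out = 23.8 × 0.5395 = 12.84 V.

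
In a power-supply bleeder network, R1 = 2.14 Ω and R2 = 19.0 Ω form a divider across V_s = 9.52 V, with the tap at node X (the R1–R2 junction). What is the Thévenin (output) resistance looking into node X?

Zeroing V_s shorts the top of R1 to ground, so R_th = R1 ‖ R2 = 1.923 Ω.

R_th ≈ 1.92 Ω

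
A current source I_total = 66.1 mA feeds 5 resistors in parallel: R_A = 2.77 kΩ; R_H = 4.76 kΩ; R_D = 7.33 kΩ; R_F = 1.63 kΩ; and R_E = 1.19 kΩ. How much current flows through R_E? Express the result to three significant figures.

I ≈ 25.7 mA

Total conductance ΣG = 1/2.77 + 1/4.76 + 1/7.33 + 1/1.63 + 1/1.19 = 2.161 (units of 1/kΩ).
By the current-divider rule, I = I_total · G_k/ΣG = 66.1 × 0.3888 = 25.70 mA.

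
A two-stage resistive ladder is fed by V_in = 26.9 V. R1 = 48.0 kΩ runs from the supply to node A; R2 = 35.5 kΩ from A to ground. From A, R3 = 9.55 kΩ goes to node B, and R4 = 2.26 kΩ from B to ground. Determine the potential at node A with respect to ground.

V_A ≈ 4.19 V

The second stage (R3 + R4 = 11.81 kΩ) loads node A in parallel with R2.
Effective lower resistance at A: R2 ‖ 11.81 = 8.862 kΩ.
V_A = 26.9 × 8.862/(48.0 + 8.862) = 4.192 V.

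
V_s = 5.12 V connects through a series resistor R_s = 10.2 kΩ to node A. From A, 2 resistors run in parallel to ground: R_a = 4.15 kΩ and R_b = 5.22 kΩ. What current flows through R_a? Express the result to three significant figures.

Equivalent of the parallel group: R_p = 2.312 kΩ.
V_A = 5.12 × 2.312/12.51 = 0.9461 V.
Branch current I = V_A/R_a = 0.9461/4.15 = 0.2280 mA.
(Equivalently: I_total = 0.4092 mA, then current-divider fraction G_k/ΣG = 0.5571.)

I ≈ 0.228 mA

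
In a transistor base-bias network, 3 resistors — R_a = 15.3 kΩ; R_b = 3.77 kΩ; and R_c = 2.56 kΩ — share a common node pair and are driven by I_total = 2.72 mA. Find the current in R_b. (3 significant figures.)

I ≈ 1.00 mA

Conductances: ΣG = 1/15.3 + 1/3.77 + 1/2.56 = 0.7212 (1/kΩ).
R_b takes the fraction G_k/ΣG = 0.2653/0.7212 = 0.3678, so I = 2.72 × 0.3678 = 1.000 mA.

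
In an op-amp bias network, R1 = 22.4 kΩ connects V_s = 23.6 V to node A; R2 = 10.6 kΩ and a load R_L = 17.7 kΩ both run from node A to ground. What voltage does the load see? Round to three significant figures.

R2 ‖ R_L = (10.6 × 17.7)/(10.6 + 17.7) = 6.630 kΩ.
Voltage divider with the loaded lower leg: V_out = 23.6 × 6.630/(22.4 + 6.630) = 23.6 × 0.2284 = 5.390 V.

V_out ≈ 5.39 V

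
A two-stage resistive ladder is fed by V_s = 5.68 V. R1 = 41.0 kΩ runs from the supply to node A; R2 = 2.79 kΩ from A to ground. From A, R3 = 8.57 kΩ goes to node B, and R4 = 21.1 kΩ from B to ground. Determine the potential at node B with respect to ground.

The second stage (R3 + R4 = 29.67 kΩ) loads node A in parallel with R2.
Effective lower resistance at A: R2 ‖ 29.67 = 2.550 kΩ.
So V_A = 5.68 × 0.05856 = 0.3326 V.
Stage 2 is unloaded, so V_B = V_A · R4/(R3+R4) = 0.3326 × 21.1/29.67 = 0.2365 V.

V_B ≈ 0.237 V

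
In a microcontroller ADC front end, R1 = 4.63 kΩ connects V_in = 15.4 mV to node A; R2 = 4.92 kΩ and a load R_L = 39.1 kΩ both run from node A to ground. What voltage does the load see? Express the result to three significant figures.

V_out ≈ 7.48 mV

First combine the lower leg with the load: R2 ‖ R_L = 4.370 kΩ.
Voltage divider with the loaded lower leg: V_out = 15.4 × 4.370/(4.63 + 4.370) = 15.4 × 0.4856 = 7.478 mV.
(Unloaded it would be 7.93 mV; the load pulls it down.)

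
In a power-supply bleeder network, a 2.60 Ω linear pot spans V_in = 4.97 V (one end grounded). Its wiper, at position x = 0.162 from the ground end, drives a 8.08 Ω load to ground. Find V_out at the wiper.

The pot divides into 2.179 Ω above the wiper and 0.4212 Ω below.
R_L loads the lower segment: effective lower R = 0.4003 Ω.
V_out = 4.97 × 0.4003/(2.179 + 0.4003) = 0.7714 V.

V_out ≈ 0.771 V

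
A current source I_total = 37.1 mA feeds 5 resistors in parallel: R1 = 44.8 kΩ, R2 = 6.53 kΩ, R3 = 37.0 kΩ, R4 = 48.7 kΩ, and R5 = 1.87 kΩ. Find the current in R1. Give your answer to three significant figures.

Total conductance ΣG = 1/44.8 + 1/6.53 + 1/37.0 + 1/48.7 + 1/1.87 = 0.7578 (units of 1/kΩ).
By the current-divider rule, I = I_total · G_k/ΣG = 37.1 × 0.02946 = 1.093 mA.

I ≈ 1.09 mA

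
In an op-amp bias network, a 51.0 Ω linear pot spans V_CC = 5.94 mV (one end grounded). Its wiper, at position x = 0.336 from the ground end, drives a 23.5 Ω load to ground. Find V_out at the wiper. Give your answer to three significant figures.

Lower segment x·R_p = 17.14 Ω; upper segment (1−x)·R_p = 33.86 Ω.
Lower segment in parallel with the load: 17.14 ‖ 23.5 = 9.910 Ω.
V_out = 5.94 × 9.910/(33.86 + 9.910) = 1.345 mV.

V_out ≈ 1.34 mV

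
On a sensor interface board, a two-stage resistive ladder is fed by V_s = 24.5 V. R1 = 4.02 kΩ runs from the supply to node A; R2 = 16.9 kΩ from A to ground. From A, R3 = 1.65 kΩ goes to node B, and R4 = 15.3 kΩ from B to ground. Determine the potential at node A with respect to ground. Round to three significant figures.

V_A ≈ 16.6 V

Looking into the second stage from A: R3 + R4 = 16.95 kΩ appears in parallel with R2.
R2 ‖ (R3+R4) = 8.462 kΩ.
V_A = 24.5 × 8.462/(4.02 + 8.462) = 16.61 V.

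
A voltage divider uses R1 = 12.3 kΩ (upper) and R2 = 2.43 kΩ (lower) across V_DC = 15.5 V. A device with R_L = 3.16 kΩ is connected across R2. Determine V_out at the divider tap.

V_out ≈ 1.56 V

The load sits in parallel with R2, giving an effective lower resistance R2' = R2·R_L/(R2+R_L) = 1.374 kΩ.
Now apply the divider: V_out = 15.5 × 0.1005 = 1.557 V.
(Unloaded it would be 2.56 V; the load pulls it down.)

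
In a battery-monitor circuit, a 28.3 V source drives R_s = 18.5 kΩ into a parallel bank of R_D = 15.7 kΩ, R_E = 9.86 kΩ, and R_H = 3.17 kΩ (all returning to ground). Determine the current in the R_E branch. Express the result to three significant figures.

I ≈ 0.290 mA

Equivalent of the parallel group: R_p = 2.081 kΩ.
V_A = 28.3 × 2.081/20.58 = 2.861 V.
Branch current I = V_A/R_E = 2.861/9.86 = 0.2902 mA.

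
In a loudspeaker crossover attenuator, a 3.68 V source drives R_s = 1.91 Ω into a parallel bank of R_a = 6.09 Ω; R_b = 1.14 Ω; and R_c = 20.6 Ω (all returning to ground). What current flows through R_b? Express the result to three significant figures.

I ≈ 1.05 A

Combine the parallel branches: R_p = (1/6.09 + 1/1.14 + 1/20.6)⁻¹ = 0.9175 Ω.
V_A = 3.68 × 0.9175/2.827 = 1.194 V.
I(R_b) = V_A / R_b = 1.194/1.14 = 1.047 A.
(Check via current divider: I_total = 1.302 A; share G_k/ΣG = 0.8048 → same result.)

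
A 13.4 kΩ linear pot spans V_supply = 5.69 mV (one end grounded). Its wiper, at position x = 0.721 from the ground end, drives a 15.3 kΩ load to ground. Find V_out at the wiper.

V_out ≈ 3.49 mV

Split the track: R_lower = x·R_p = 9.661 kΩ, R_upper = (1−x)·R_p = 3.739 kΩ.
R_L loads the lower segment: effective lower R = 5.922 kΩ.
Then V_out = V_supply · 5.922/(3.739 + 5.922) = 3.488 mV.
(Unloaded: V_out = x·V_supply = 4.10 mV.)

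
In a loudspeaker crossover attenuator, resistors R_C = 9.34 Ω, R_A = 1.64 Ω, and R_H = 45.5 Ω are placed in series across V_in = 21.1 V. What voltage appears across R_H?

Series total: ΣR = 9.34 + 1.64 + 45.5 = 56.48 Ω.
Voltage divider: V = V_in · (45.50 / 56.48) = 21.1 × 0.8056 = 17.00 V.

V ≈ 17.0 V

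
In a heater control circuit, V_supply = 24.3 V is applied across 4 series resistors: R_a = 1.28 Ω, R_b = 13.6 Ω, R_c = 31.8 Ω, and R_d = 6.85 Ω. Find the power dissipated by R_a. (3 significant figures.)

Series current I = V_supply/ΣR = 24.3/53.53 = 0.4540 A.
P = I²R = 0.2061 × 1.28 = 0.2638 W.

P ≈ 0.264 W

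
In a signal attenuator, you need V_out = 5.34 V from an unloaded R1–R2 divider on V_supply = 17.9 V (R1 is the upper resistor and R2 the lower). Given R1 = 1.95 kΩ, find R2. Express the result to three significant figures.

Required fraction k = V_out/V_supply = 0.2983.
So R2 = R1 · V_out/(V_supply − V_out) = 1.95 × 5.34/(17.9 − 5.34) = 1.95 × 0.4252 = 0.8291 kΩ.

R2 ≈ 0.829 kΩ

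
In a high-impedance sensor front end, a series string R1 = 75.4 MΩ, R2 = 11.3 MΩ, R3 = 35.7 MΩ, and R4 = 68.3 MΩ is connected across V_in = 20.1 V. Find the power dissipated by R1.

P ≈ 0.838 µW

The common current is I = 20.1/190.7 = 0.1054 µA.
V(R1) = I·R = 7.947 V; P = V·I = 7.947 × 0.1054 = 0.8376 µW.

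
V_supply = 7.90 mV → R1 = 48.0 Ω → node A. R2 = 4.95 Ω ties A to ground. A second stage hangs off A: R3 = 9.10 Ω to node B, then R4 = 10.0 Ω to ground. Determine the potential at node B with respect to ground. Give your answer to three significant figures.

Node A sees R2 in parallel with the series input of stage 2, R3 + R4 = 19.10 Ω.
Effective lower resistance at A: R2 ‖ 19.10 = 3.931 Ω.
First divider: V_A = V_supply · 3.931/(48.0 + 3.931) = 0.5980 mV.
Then the unloaded second divider: V_B = V_A × R4/(R3+R4) = 0.5980 × 0.5236 = 0.3131 mV.

V_B ≈ 0.313 mV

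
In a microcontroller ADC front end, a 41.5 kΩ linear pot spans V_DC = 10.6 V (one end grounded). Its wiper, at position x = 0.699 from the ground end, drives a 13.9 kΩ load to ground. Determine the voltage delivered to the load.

Lower segment x·R_p = 29.01 kΩ; upper segment (1−x)·R_p = 12.49 kΩ.
(x·R_p) ‖ R_L = 9.397 kΩ.
Loaded-divider output: V_out = 10.6 × 0.4293 = 4.551 V.

V_out ≈ 4.55 V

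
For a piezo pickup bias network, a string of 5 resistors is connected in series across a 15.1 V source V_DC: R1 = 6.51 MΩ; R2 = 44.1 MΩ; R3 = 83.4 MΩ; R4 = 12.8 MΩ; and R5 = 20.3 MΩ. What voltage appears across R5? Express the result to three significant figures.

V ≈ 1.83 V

Series total: ΣR = 6.51 + 44.1 + 83.4 + 12.8 + 20.3 = 167.1 MΩ.
Voltage divider: V = V_DC · (20.30 / 167.1) = 15.1 × 0.1215 = 1.834 V.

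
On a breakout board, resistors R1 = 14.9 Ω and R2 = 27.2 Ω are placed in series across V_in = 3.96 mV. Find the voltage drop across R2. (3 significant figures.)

Total series resistance ΣR = 14.9 + 27.2 = 42.10 Ω.
By the voltage-divider rule, V = 3.96 × 27.20/42.10 = 2.558 mV.

V ≈ 2.56 mV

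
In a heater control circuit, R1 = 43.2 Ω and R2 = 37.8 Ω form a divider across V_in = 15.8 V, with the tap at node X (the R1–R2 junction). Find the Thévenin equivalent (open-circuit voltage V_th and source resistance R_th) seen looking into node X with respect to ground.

V_th ≈ 7.37 V, R_th ≈ 20.2 Ω

V_th is the unloaded tap voltage: V_in · R2/(R1+R2) = 15.8 × 0.4667 = 7.373 V.
Zeroing V_in shorts the top of R1 to ground, so R_th = R1 ‖ R2 = 20.16 Ω.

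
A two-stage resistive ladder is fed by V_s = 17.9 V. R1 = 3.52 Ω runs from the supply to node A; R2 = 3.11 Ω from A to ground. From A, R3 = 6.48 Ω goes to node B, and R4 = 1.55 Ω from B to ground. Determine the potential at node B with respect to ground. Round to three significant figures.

The second stage (R3 + R4 = 8.030 Ω) loads node A in parallel with R2.
Effective lower resistance at A: R2 ‖ 8.030 = 2.242 Ω.
First divider: V_A = V_s · 2.242/(3.52 + 2.242) = 6.964 V.
V_B = V_A × 0.1930 = 1.344 V.

V_B ≈ 1.34 V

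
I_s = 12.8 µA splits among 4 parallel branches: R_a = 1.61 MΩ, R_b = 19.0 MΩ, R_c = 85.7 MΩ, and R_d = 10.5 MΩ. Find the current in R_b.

Conductances: ΣG = 1/1.61 + 1/19.0 + 1/85.7 + 1/10.5 = 0.7807 (1/MΩ).
R_b takes the fraction G_k/ΣG = 0.05263/0.7807 = 0.06742, so I = 12.8 × 0.06742 = 0.8630 µA.

I ≈ 0.863 µA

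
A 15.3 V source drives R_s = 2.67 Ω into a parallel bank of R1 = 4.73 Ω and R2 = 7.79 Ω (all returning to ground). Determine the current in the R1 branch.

I ≈ 1.70 A

Equivalent of the parallel group: R_p = 2.943 Ω.
V_A by voltage divider: V_A = 15.3 × 2.943/(2.67 + 2.943) = 8.022 V.
I(R1) = V_A / R1 = 8.022/4.73 = 1.696 A.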